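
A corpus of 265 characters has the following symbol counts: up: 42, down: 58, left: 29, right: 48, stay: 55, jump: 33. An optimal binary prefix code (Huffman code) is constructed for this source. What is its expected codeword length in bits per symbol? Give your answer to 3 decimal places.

Probabilities are the counts divided by 265.
Repeatedly combine the two least-probable nodes; the expected code length is the sum of the merged weights.
merge 29/265 + 33/265 → 62/265
merge 42/265 + 48/265 → 18/53
merge 11/53 + 58/265 → 113/265
merge 62/265 + 18/53 → 152/265
merge 113/265 + 152/265 → 1
L = 62/265 + 18/53 + 113/265 + 152/265 + 1 = 682/265 ≈ 2.574 bits/symbol.

2.574 bits/symbol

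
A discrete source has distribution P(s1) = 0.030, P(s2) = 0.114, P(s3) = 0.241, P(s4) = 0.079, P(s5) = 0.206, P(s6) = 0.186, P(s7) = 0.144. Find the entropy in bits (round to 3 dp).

H = −Σ pᵢ log₂ pᵢ.
−0.030·log₂(0.030) = 0.1518
−0.114·log₂(0.114) = 0.3571
−0.241·log₂(0.241) = 0.4947
−0.079·log₂(0.079) = 0.2893
−0.206·log₂(0.206) = 0.4695
−0.186·log₂(0.186) = 0.4514
−0.144·log₂(0.144) = 0.4026
Sum ≈ 2.6165 → 2.616 bits.

2.616 bits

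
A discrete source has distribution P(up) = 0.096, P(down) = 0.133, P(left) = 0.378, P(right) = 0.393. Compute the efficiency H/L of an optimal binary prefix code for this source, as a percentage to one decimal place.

Entropy H = −Σ p log₂ p ≈ 1.7717 bits.
Huffman merges: 12/125+133/1000→229/1000; 229/1000+189/500→607/1000; 393/1000+607/1000→1. L = 459/250 ≈ 1.8360.
Efficiency = H/L = 1.7717/1.8360 = 96.5%.

96.5%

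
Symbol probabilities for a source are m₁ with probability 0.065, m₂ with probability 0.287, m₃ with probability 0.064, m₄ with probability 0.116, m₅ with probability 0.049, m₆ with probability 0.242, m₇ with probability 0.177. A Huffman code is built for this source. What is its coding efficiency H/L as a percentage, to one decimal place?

98.2%

Entropy H = −Σ p log₂ p ≈ 2.5382 bits.
Huffman merges: 49/1000+8/125→113/1000; 13/200+113/1000→89/500; 29/250+177/1000→293/1000; 89/500+121/500→21/50; 287/1000+293/1000→29/50; 21/50+29/50→1. L = 323/125 ≈ 2.5840.
Efficiency = H/L = 2.5382/2.5840 = 98.2%.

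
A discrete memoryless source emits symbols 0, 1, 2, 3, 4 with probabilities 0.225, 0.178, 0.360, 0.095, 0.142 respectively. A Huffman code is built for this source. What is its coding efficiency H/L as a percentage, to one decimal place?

97.5%

Entropy H = −Σ p log₂ p ≈ 2.1805 bits.
Huffman merges: 19/200+71/500→237/1000; 89/500+9/40→403/1000; 237/1000+9/25→597/1000; 403/1000+597/1000→1. L = 2237/1000 ≈ 2.2370.
Efficiency = H/L = 2.1805/2.2370 = 97.5%.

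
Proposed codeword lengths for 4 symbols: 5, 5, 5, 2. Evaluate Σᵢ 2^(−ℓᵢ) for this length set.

0.34375

With common denominator 2^5 = 32: Σ 2^(−ℓᵢ) = 1/32 + 1/32 + 1/32 + 8/32 = 11/32 = 0.34375.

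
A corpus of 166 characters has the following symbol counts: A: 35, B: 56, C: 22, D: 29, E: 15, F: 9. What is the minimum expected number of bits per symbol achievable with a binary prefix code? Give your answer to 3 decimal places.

Probabilities are the counts divided by 166.
Repeatedly combine the two least-probable nodes; the expected code length is the sum of the merged weights.
merge 9/166 + 15/166 → 12/83
merge 11/83 + 12/83 → 23/83
merge 29/166 + 35/166 → 32/83
merge 23/83 + 28/83 → 51/83
merge 32/83 + 51/83 → 1
L = 12/83 + 23/83 + 32/83 + 51/83 + 1 = 201/83 ≈ 2.422 bits/symbol.

2.422 bits/symbol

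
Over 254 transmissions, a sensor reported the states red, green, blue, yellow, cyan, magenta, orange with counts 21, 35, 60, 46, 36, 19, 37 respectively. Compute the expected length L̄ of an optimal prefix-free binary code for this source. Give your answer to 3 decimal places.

2.740 bits/symbol

Probabilities are the counts divided by 254.
Repeatedly combine the two least-probable nodes; the expected code length is the sum of the merged weights.
merge 19/254 + 21/254 → 20/127
merge 35/254 + 18/127 → 71/254
merge 37/254 + 20/127 → 77/254
merge 23/127 + 30/127 → 53/127
merge 71/254 + 77/254 → 74/127
merge 53/127 + 74/127 → 1
L = 20/127 + 71/254 + 77/254 + 53/127 + 74/127 + 1 = 348/127 ≈ 2.740 bits/symbol.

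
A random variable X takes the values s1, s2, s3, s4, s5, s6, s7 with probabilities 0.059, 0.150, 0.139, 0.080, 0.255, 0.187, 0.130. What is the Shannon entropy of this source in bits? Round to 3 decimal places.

2.676 bits

H = −Σ pᵢ log₂ pᵢ.
−0.059·log₂(0.059) = 0.2409
−0.150·log₂(0.150) = 0.4105
−0.139·log₂(0.139) = 0.3957
−0.080·log₂(0.080) = 0.2915
−0.255·log₂(0.255) = 0.5027
−0.187·log₂(0.187) = 0.4523
−0.130·log₂(0.130) = 0.3826
Sum ≈ 2.6764 → 2.676 bits.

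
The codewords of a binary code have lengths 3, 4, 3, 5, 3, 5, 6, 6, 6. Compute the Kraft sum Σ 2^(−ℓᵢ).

With common denominator 2^6 = 64: Σ 2^(−ℓᵢ) = 8/64 + 4/64 + 8/64 + 2/64 + 8/64 + 2/64 + 1/64 + 1/64 + 1/64 = 35/64 = 0.546875.

0.546875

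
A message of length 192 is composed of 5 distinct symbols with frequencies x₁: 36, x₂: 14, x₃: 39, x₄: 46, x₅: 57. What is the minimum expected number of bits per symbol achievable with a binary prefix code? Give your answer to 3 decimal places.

Probabilities are the counts divided by 192.
Repeatedly combine the two least-probable nodes; the expected code length is the sum of the merged weights.
merge 7/96 + 3/16 → 25/96
merge 13/64 + 23/96 → 85/192
merge 25/96 + 19/64 → 107/192
merge 85/192 + 107/192 → 1
L = 25/96 + 85/192 + 107/192 + 1 = 217/96 ≈ 2.260 bits/symbol.

2.260 bits/symbol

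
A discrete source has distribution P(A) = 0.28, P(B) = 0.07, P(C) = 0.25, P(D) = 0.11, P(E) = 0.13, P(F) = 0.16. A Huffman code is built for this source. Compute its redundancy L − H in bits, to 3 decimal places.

0.031 bits

Entropy H = −Σ p log₂ p ≈ 2.4387 bits.
Huffman merges: 7/100+11/100→9/50; 13/100+4/25→29/100; 9/50+1/4→43/100; 7/25+29/100→57/100; 43/100+57/100→1. L = 247/100 ≈ 2.4700.
L − H = 2.4700 − 2.4387 = 0.031 bits.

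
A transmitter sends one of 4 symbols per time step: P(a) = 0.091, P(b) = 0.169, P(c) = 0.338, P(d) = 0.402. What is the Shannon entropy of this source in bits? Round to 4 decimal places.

1.8056 bits

H = −Σ pᵢ log₂ pᵢ.
−0.091·log₂(0.091) = 0.3147
−0.169·log₂(0.169) = 0.4335
−0.338·log₂(0.338) = 0.5289
−0.402·log₂(0.402) = 0.5285
Sum ≈ 1.8056 → 1.8056 bits.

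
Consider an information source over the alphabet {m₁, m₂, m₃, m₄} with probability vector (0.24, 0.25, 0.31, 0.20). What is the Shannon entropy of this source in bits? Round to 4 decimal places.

1.9823 bits

H = −Σ pᵢ log₂ pᵢ.
−0.24·log₂(0.24) = 0.4941
−0.25·log₂(0.25) = 0.5000
−0.31·log₂(0.31) = 0.5238
−0.20·log₂(0.20) = 0.4644
Sum ≈ 1.9823 → 1.9823 bits.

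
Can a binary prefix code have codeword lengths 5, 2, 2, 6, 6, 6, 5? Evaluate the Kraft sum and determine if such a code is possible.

0.609375; yes

With common denominator 2^6 = 64: Σ 2^(−ℓᵢ) = 2/64 + 16/64 + 16/64 + 1/64 + 1/64 + 1/64 + 2/64 = 39/64 = 0.609375.
Kraft's inequality requires Σ ≤ 1; here Σ = 0.609375 ≤ 1, so such a prefix code exists.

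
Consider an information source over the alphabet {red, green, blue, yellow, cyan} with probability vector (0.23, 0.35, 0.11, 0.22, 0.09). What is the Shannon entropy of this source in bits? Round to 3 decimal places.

2.161 bits

H = −Σ pᵢ log₂ pᵢ.
−0.23·log₂(0.23) = 0.4877
−0.35·log₂(0.35) = 0.5301
−0.11·log₂(0.11) = 0.3503
−0.22·log₂(0.22) = 0.4806
−0.09·log₂(0.09) = 0.3127
Sum ≈ 2.1613 → 2.161 bits.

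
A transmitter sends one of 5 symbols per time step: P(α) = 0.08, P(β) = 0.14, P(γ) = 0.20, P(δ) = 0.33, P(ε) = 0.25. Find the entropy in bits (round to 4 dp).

2.1808 bits

H = −Σ pᵢ log₂ pᵢ.
−0.08·log₂(0.08) = 0.2915
−0.14·log₂(0.14) = 0.3971
−0.20·log₂(0.20) = 0.4644
−0.33·log₂(0.33) = 0.5278
−0.25·log₂(0.25) = 0.5000
Sum ≈ 2.1808 → 2.1808 bits.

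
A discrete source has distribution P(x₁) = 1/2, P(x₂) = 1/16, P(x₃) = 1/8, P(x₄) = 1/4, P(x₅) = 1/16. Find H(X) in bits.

Each probability is a power of 1/2, so log₂(1/p) is an integer.
H = Σ p·log₂(1/p) = 1/2·1 + 1/16·4 + 1/8·3 + 1/4·2 + 1/16·4 = 1.875 bits.

1.875 bits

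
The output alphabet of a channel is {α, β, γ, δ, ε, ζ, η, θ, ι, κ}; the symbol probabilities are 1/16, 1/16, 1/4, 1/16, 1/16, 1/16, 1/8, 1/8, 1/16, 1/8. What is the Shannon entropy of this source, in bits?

3.125 bits

Each probability is a power of 1/2, so log₂(1/p) is an integer.
H = Σ p·log₂(1/p) = 1/16·4 + 1/16·4 + 1/4·2 + 1/16·4 + 1/16·4 + 1/16·4 + 1/8·3 + 1/8·3 + 1/16·4 + 1/8·3 = 3.125 bits.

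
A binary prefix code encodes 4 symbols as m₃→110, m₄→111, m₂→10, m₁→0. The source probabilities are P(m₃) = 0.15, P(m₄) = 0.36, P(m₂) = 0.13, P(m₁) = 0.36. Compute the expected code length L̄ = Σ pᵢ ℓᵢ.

2.15 bits/symbol

L̄ = Σ pᵢ·ℓᵢ = 0.15·3 + 0.36·3 + 0.13·2 + 0.36·1 = 2.15 bits/symbol.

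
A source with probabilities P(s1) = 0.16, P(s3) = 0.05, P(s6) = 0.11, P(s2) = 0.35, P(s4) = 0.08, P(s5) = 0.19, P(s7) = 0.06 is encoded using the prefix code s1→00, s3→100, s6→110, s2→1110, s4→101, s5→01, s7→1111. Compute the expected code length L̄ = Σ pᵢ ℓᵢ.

L̄ = Σ pᵢ·ℓᵢ = 0.16·2 + 0.05·3 + 0.11·3 + 0.35·4 + 0.08·3 + 0.19·2 + 0.06·4 = 3.06 bits/symbol.

3.06 bits/symbol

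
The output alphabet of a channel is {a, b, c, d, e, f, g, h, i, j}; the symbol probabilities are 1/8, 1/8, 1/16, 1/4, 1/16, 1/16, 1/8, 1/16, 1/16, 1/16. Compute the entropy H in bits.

3.125 bits

Each probability is a power of 1/2, so log₂(1/p) is an integer.
H = Σ p·log₂(1/p) = 1/8·3 + 1/8·3 + 1/16·4 + 1/4·2 + 1/16·4 + 1/16·4 + 1/8·3 + 1/16·4 + 1/16·4 + 1/16·4 = 3.125 bits.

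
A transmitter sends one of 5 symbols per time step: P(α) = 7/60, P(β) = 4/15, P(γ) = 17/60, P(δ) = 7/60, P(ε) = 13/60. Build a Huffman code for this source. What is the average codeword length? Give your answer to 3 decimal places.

2.233 bits/symbol

Repeatedly combine the two least-probable nodes; the expected code length is the sum of the merged weights.
merge 7/60 + 7/60 → 7/30
merge 13/60 + 7/30 → 9/20
merge 4/15 + 17/60 → 11/20
merge 9/20 + 11/20 → 1
L = 7/30 + 9/20 + 11/20 + 1 = 67/30 ≈ 2.233 bits/symbol.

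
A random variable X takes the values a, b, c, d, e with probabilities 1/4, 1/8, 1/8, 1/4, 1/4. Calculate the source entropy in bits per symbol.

2.25 bits

Each probability is a power of 1/2, so log₂(1/p) is an integer.
H = Σ p·log₂(1/p) = 1/4·2 + 1/8·3 + 1/8·3 + 1/4·2 + 1/4·2 = 2.25 bits.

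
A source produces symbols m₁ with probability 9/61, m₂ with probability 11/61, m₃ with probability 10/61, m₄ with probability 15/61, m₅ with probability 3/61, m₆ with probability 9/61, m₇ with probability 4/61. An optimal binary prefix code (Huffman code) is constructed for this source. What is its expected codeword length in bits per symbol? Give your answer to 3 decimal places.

Repeatedly combine the two least-probable nodes; the expected code length is the sum of the merged weights.
merge 3/61 + 4/61 → 7/61
merge 7/61 + 9/61 → 16/61
merge 9/61 + 10/61 → 19/61
merge 11/61 + 15/61 → 26/61
merge 16/61 + 19/61 → 35/61
merge 26/61 + 35/61 → 1
L = 7/61 + 16/61 + 19/61 + 26/61 + 35/61 + 1 = 164/61 ≈ 2.689 bits/symbol.

2.689 bits/symbol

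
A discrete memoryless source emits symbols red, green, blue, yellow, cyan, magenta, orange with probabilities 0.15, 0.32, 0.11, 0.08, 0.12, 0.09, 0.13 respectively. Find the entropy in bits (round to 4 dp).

H = −Σ pᵢ log₂ pᵢ.
−0.15·log₂(0.15) = 0.4105
−0.32·log₂(0.32) = 0.5260
−0.11·log₂(0.11) = 0.3503
−0.08·log₂(0.08) = 0.2915
−0.12·log₂(0.12) = 0.3671
−0.09·log₂(0.09) = 0.3127
−0.13·log₂(0.13) = 0.3826
Sum ≈ 2.6407 → 2.6407 bits.

2.6407 bits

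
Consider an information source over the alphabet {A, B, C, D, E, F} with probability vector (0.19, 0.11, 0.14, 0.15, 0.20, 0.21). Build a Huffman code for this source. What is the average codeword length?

Repeatedly combine the two least-probable nodes; the expected code length is the sum of the merged weights.
merge 11/100 + 7/50 → 1/4
merge 3/20 + 19/100 → 17/50
merge 1/5 + 21/100 → 41/100
merge 1/4 + 17/50 → 59/100
merge 41/100 + 59/100 → 1
L = 1/4 + 17/50 + 41/100 + 59/100 + 1 = 259/100 = 2.59 bits/symbol.

2.59 bits/symbol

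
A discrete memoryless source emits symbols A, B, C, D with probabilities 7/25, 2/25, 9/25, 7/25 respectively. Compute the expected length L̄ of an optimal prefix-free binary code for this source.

2 bits/symbol

Repeatedly combine the two least-probable nodes; the expected code length is the sum of the merged weights.
merge 2/25 + 7/25 → 9/25
merge 7/25 + 9/25 → 16/25
merge 9/25 + 16/25 → 1
L = 9/25 + 16/25 + 1 = 2 bits/symbol.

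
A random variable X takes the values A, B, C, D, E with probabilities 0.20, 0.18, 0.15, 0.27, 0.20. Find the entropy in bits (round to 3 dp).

H = −Σ pᵢ log₂ pᵢ.
−0.20·log₂(0.20) = 0.4644
−0.18·log₂(0.18) = 0.4453
−0.15·log₂(0.15) = 0.4105
−0.27·log₂(0.27) = 0.5100
−0.20·log₂(0.20) = 0.4644
Sum ≈ 2.2946 → 2.295 bits.

2.295 bits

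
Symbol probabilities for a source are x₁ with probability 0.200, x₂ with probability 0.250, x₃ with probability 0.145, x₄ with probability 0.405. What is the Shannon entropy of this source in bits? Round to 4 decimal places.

1.8965 bits

H = −Σ pᵢ log₂ pᵢ.
−0.200·log₂(0.200) = 0.4644
−0.250·log₂(0.250) = 0.5000
−0.145·log₂(0.145) = 0.4040
−0.405·log₂(0.405) = 0.5281
Sum ≈ 1.8965 → 1.8965 bits.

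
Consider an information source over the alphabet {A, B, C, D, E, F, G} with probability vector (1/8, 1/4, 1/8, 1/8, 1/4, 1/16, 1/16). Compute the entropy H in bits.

Each probability is a power of 1/2, so log₂(1/p) is an integer.
H = Σ p·log₂(1/p) = 1/8·3 + 1/4·2 + 1/8·3 + 1/8·3 + 1/4·2 + 1/16·4 + 1/16·4 = 2.625 bits.

2.625 bits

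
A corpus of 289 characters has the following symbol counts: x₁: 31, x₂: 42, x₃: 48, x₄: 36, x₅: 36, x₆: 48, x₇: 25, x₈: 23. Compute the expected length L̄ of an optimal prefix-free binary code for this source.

Probabilities are the counts divided by 289.
Repeatedly combine the two least-probable nodes; the expected code length is the sum of the merged weights.
merge 23/289 + 25/289 → 48/289
merge 31/289 + 36/289 → 67/289
merge 36/289 + 42/289 → 78/289
merge 48/289 + 48/289 → 96/289
merge 48/289 + 67/289 → 115/289
merge 78/289 + 96/289 → 174/289
merge 115/289 + 174/289 → 1
L = 48/289 + 67/289 + 78/289 + 96/289 + 115/289 + 174/289 + 1 = 3 bits/symbol.

3 bits/symbol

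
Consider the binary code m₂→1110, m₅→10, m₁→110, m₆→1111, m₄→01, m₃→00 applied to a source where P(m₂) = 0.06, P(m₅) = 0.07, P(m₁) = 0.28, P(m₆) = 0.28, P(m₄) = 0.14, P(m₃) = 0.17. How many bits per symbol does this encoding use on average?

L̄ = Σ pᵢ·ℓᵢ = 0.06·4 + 0.07·2 + 0.28·3 + 0.28·4 + 0.14·2 + 0.17·2 = 2.96 bits/symbol.

2.96 bits/symbol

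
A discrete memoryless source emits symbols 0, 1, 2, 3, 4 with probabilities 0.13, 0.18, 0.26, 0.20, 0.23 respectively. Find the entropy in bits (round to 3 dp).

H = −Σ pᵢ log₂ pᵢ.
−0.13·log₂(0.13) = 0.3826
−0.18·log₂(0.18) = 0.4453
−0.26·log₂(0.26) = 0.5053
−0.20·log₂(0.20) = 0.4644
−0.23·log₂(0.23) = 0.4877
Sum ≈ 2.2853 → 2.285 bits.

2.285 bits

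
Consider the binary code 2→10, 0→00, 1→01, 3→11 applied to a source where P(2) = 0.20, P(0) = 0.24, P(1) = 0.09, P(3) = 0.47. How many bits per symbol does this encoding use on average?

L̄ = Σ pᵢ·ℓᵢ = 0.20·2 + 0.24·2 + 0.09·2 + 0.47·2 = 2 bits/symbol.

2 bits/symbol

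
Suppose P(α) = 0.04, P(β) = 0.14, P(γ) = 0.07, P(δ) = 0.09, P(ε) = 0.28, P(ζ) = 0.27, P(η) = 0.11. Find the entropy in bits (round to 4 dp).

2.5386 bits

H = −Σ pᵢ log₂ pᵢ.
−0.04·log₂(0.04) = 0.1858
−0.14·log₂(0.14) = 0.3971
−0.07·log₂(0.07) = 0.2686
−0.09·log₂(0.09) = 0.3127
−0.28·log₂(0.28) = 0.5142
−0.27·log₂(0.27) = 0.5100
−0.11·log₂(0.11) = 0.3503
Sum ≈ 2.5386 → 2.5386 bits.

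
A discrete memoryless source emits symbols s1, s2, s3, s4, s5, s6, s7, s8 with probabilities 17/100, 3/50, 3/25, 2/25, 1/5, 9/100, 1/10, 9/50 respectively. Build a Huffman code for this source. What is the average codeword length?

2.94 bits/symbol

Repeatedly combine the two least-probable nodes; the expected code length is the sum of the merged weights.
merge 3/50 + 2/25 → 7/50
merge 9/100 + 1/10 → 19/100
merge 3/25 + 7/50 → 13/50
merge 17/100 + 9/50 → 7/20
merge 19/100 + 1/5 → 39/100
merge 13/50 + 7/20 → 61/100
merge 39/100 + 61/100 → 1
L = 7/50 + 19/100 + 13/50 + 7/20 + 39/100 + 61/100 + 1 = 147/50 = 2.94 bits/symbol.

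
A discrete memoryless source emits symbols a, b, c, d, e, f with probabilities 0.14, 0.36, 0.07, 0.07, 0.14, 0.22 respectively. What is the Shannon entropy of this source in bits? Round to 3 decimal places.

2.343 bits

H = −Σ pᵢ log₂ pᵢ.
−0.14·log₂(0.14) = 0.3971
−0.36·log₂(0.36) = 0.5306
−0.07·log₂(0.07) = 0.2686
−0.07·log₂(0.07) = 0.2686
−0.14·log₂(0.14) = 0.3971
−0.22·log₂(0.22) = 0.4806
Sum ≈ 2.3425 → 2.343 bits.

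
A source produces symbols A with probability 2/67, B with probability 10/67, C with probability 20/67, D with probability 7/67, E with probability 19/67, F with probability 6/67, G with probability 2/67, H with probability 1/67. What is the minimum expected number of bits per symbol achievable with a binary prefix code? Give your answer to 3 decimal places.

Repeatedly combine the two least-probable nodes; the expected code length is the sum of the merged weights.
merge 1/67 + 2/67 → 3/67
merge 2/67 + 3/67 → 5/67
merge 5/67 + 6/67 → 11/67
merge 7/67 + 10/67 → 17/67
merge 11/67 + 17/67 → 28/67
merge 19/67 + 20/67 → 39/67
merge 28/67 + 39/67 → 1
L = 3/67 + 5/67 + 11/67 + 17/67 + 28/67 + 39/67 + 1 = 170/67 ≈ 2.537 bits/symbol.

2.537 bits/symbol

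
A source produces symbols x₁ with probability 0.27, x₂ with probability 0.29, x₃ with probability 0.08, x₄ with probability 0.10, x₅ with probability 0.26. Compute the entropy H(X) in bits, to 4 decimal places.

H = −Σ pᵢ log₂ pᵢ.
−0.27·log₂(0.27) = 0.5100
−0.29·log₂(0.29) = 0.5179
−0.08·log₂(0.08) = 0.2915
−0.10·log₂(0.10) = 0.3322
−0.26·log₂(0.26) = 0.5053
Sum ≈ 2.1569 → 2.1569 bits.

2.1569 bits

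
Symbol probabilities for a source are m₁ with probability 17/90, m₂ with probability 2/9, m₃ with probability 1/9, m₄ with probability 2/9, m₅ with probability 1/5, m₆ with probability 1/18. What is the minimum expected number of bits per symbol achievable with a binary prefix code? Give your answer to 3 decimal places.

2.522 bits/symbol

Repeatedly combine the two least-probable nodes; the expected code length is the sum of the merged weights.
merge 1/18 + 1/9 → 1/6
merge 1/6 + 17/90 → 16/45
merge 1/5 + 2/9 → 19/45
merge 2/9 + 16/45 → 26/45
merge 19/45 + 26/45 → 1
L = 1/6 + 16/45 + 19/45 + 26/45 + 1 = 227/90 ≈ 2.522 bits/symbol.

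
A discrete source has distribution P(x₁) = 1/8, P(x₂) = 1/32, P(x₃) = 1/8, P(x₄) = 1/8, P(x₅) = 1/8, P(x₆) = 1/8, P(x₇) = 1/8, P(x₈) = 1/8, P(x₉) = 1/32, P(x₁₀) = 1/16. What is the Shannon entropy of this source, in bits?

Each probability is a power of 1/2, so log₂(1/p) is an integer.
H = Σ p·log₂(1/p) = 1/8·3 + 1/32·5 + 1/8·3 + 1/8·3 + 1/8·3 + 1/8·3 + 1/8·3 + 1/8·3 + 1/32·5 + 1/16·4 = 3.1875 bits.

3.1875 bits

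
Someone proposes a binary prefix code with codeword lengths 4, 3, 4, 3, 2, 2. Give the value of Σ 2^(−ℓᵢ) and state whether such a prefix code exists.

With common denominator 2^4 = 16: Σ 2^(−ℓᵢ) = 1/16 + 2/16 + 1/16 + 2/16 + 4/16 + 4/16 = 14/16 = 0.875.
Kraft's inequality requires Σ ≤ 1; here Σ = 0.875 ≤ 1, so such a prefix code exists.

0.875; yes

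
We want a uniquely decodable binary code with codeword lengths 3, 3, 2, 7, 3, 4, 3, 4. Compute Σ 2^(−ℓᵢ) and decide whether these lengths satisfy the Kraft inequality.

With common denominator 2^7 = 128: Σ 2^(−ℓᵢ) = 16/128 + 16/128 + 32/128 + 1/128 + 16/128 + 8/128 + 16/128 + 8/128 = 113/128 = 0.8828125.
Kraft's inequality requires Σ ≤ 1; here Σ = 0.8828125 ≤ 1, so such a prefix code exists.

0.8828125; yes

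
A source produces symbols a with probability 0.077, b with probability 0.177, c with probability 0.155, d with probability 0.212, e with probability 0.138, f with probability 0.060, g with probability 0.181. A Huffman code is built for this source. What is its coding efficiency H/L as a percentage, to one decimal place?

Entropy H = −Σ p log₂ p ≈ 2.7025 bits.
Huffman merges: 3/50+77/1000→137/1000; 137/1000+69/500→11/40; 31/200+177/1000→83/250; 181/1000+53/250→393/1000; 11/40+83/250→607/1000; 393/1000+607/1000→1. L = 343/125 ≈ 2.7440.
Efficiency = H/L = 2.7025/2.7440 = 98.5%.

98.5%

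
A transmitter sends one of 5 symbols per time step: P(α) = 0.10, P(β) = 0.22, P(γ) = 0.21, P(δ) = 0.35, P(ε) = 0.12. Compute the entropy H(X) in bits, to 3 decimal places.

H = −Σ pᵢ log₂ pᵢ.
−0.10·log₂(0.10) = 0.3322
−0.22·log₂(0.22) = 0.4806
−0.21·log₂(0.21) = 0.4728
−0.35·log₂(0.35) = 0.5301
−0.12·log₂(0.12) = 0.3671
Sum ≈ 2.1828 → 2.183 bits.

2.183 bits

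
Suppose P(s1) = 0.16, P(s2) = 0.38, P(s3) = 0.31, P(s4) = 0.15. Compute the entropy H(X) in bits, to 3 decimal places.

1.888 bits

H = −Σ pᵢ log₂ pᵢ.
−0.16·log₂(0.16) = 0.4230
−0.38·log₂(0.38) = 0.5305
−0.31·log₂(0.31) = 0.5238
−0.15·log₂(0.15) = 0.4105
Sum ≈ 1.8878 → 1.888 bits.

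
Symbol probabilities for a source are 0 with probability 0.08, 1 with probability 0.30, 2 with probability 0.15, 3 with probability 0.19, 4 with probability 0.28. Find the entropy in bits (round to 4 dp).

2.1926 bits

H = −Σ pᵢ log₂ pᵢ.
−0.08·log₂(0.08) = 0.2915
−0.30·log₂(0.30) = 0.5211
−0.15·log₂(0.15) = 0.4105
−0.19·log₂(0.19) = 0.4552
−0.28·log₂(0.28) = 0.5142
Sum ≈ 2.1926 → 2.1926 bits.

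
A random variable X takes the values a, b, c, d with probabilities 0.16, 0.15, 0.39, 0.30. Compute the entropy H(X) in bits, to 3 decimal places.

H = −Σ pᵢ log₂ pᵢ.
−0.16·log₂(0.16) = 0.4230
−0.15·log₂(0.15) = 0.4105
−0.39·log₂(0.39) = 0.5298
−0.30·log₂(0.30) = 0.5211
Sum ≈ 1.8844 → 1.884 bits.

1.884 bits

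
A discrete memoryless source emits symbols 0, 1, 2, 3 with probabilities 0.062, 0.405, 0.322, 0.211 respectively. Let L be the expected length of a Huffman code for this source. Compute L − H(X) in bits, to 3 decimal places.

0.091 bits

Entropy H = −Σ p log₂ p ≈ 1.7769 bits.
Huffman merges: 31/500+211/1000→273/1000; 273/1000+161/500→119/200; 81/200+119/200→1. L = 467/250 ≈ 1.8680.
L − H = 1.8680 − 1.7769 = 0.091 bits.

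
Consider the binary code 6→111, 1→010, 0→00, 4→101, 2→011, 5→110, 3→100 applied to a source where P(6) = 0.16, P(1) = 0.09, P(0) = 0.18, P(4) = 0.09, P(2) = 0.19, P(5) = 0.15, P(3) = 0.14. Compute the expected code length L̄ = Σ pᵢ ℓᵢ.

2.82 bits/symbol

L̄ = Σ pᵢ·ℓᵢ = 0.16·3 + 0.09·3 + 0.18·2 + 0.09·3 + 0.19·3 + 0.15·3 + 0.14·3 = 2.82 bits/symbol.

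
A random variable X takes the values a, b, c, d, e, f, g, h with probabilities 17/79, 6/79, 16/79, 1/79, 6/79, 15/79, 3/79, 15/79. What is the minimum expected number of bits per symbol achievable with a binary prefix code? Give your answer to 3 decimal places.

2.759 bits/symbol

Repeatedly combine the two least-probable nodes; the expected code length is the sum of the merged weights.
merge 1/79 + 3/79 → 4/79
merge 4/79 + 6/79 → 10/79
merge 6/79 + 10/79 → 16/79
merge 15/79 + 15/79 → 30/79
merge 16/79 + 16/79 → 32/79
merge 17/79 + 30/79 → 47/79
merge 32/79 + 47/79 → 1
L = 4/79 + 10/79 + 16/79 + 30/79 + 32/79 + 47/79 + 1 = 218/79 ≈ 2.759 bits/symbol.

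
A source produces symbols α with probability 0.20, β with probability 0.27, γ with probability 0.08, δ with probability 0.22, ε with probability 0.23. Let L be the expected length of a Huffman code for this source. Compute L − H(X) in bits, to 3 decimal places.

Entropy H = −Σ p log₂ p ≈ 2.2342 bits.
Huffman merges: 2/25+1/5→7/25; 11/50+23/100→9/20; 27/100+7/25→11/20; 9/20+11/20→1. L = 57/25 ≈ 2.2800.
L − H = 2.2800 − 2.2342 = 0.046 bits.

0.046 bits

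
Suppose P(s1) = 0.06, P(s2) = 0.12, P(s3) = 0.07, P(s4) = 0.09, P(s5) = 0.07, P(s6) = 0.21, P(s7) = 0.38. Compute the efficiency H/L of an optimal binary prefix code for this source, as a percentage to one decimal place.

Entropy H = −Σ p log₂ p ≈ 2.4636 bits.
Huffman merges: 3/50+7/100→13/100; 7/100+9/100→4/25; 3/25+13/100→1/4; 4/25+21/100→37/100; 1/4+37/100→31/50; 19/50+31/50→1. L = 253/100 ≈ 2.5300.
Efficiency = H/L = 2.4636/2.5300 = 97.4%.

97.4%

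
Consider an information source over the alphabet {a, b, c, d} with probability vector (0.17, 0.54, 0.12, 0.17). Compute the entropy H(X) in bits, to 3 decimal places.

1.716 bits

H = −Σ pᵢ log₂ pᵢ.
−0.17·log₂(0.17) = 0.4346
−0.54·log₂(0.54) = 0.4800
−0.12·log₂(0.12) = 0.3671
−0.17·log₂(0.17) = 0.4346
Sum ≈ 1.7163 → 1.716 bits.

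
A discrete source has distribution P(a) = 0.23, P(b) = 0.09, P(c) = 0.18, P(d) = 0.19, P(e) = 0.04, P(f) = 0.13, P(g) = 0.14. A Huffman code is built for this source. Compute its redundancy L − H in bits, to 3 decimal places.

0.044 bits

Entropy H = −Σ p log₂ p ≈ 2.6664 bits.
Huffman merges: 1/25+9/100→13/100; 13/100+13/100→13/50; 7/50+9/50→8/25; 19/100+23/100→21/50; 13/50+8/25→29/50; 21/50+29/50→1. L = 271/100 ≈ 2.7100.
L − H = 2.7100 − 2.6664 = 0.044 bits.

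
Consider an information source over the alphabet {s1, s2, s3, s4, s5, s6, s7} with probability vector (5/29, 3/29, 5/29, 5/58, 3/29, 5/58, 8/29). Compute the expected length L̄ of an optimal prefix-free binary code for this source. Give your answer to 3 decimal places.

Repeatedly combine the two least-probable nodes; the expected code length is the sum of the merged weights.
merge 5/58 + 5/58 → 5/29
merge 3/29 + 3/29 → 6/29
merge 5/29 + 5/29 → 10/29
merge 5/29 + 6/29 → 11/29
merge 8/29 + 10/29 → 18/29
merge 11/29 + 18/29 → 1
L = 5/29 + 6/29 + 10/29 + 11/29 + 18/29 + 1 = 79/29 ≈ 2.724 bits/symbol.

2.724 bits/symbol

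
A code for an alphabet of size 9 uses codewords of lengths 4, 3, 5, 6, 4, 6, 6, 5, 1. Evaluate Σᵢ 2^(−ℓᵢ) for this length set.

0.859375

With common denominator 2^6 = 64: Σ 2^(−ℓᵢ) = 4/64 + 8/64 + 2/64 + 1/64 + 4/64 + 1/64 + 1/64 + 2/64 + 32/64 = 55/64 = 0.859375.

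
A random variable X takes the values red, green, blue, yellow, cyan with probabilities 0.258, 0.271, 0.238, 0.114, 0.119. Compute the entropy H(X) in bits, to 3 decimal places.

H = −Σ pᵢ log₂ pᵢ.
−0.258·log₂(0.258) = 0.5043
−0.271·log₂(0.271) = 0.5105
−0.238·log₂(0.238) = 0.4929
−0.114·log₂(0.114) = 0.3571
−0.119·log₂(0.119) = 0.3654
Sum ≈ 2.2302 → 2.230 bits.

2.230 bits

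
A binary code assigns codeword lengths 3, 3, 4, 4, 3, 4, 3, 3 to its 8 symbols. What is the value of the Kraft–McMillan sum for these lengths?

0.8125

With common denominator 2^4 = 16: Σ 2^(−ℓᵢ) = 2/16 + 2/16 + 1/16 + 1/16 + 2/16 + 1/16 + 2/16 + 2/16 = 13/16 = 0.8125.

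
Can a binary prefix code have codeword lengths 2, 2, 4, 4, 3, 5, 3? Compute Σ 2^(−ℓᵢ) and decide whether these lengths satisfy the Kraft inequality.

0.90625; yes

With common denominator 2^5 = 32: Σ 2^(−ℓᵢ) = 8/32 + 8/32 + 2/32 + 2/32 + 4/32 + 1/32 + 4/32 = 29/32 = 0.90625.
Kraft's inequality requires Σ ≤ 1; here Σ = 0.90625 ≤ 1, so such a prefix code exists.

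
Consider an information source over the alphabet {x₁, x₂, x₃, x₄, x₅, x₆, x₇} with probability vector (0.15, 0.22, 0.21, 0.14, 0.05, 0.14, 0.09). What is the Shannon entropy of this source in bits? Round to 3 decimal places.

H = −Σ pᵢ log₂ pᵢ.
−0.15·log₂(0.15) = 0.4105
−0.22·log₂(0.22) = 0.4806
−0.21·log₂(0.21) = 0.4728
−0.14·log₂(0.14) = 0.3971
−0.05·log₂(0.05) = 0.2161
−0.14·log₂(0.14) = 0.3971
−0.09·log₂(0.09) = 0.3127
Sum ≈ 2.6869 → 2.687 bits.

2.687 bits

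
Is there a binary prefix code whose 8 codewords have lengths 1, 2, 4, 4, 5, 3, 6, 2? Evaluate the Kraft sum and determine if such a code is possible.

1.296875; no

With common denominator 2^6 = 64: Σ 2^(−ℓᵢ) = 32/64 + 16/64 + 4/64 + 4/64 + 2/64 + 8/64 + 1/64 + 16/64 = 83/64 = 1.296875.
Kraft's inequality requires Σ ≤ 1; here Σ = 1.296875 > 1, so no such prefix code exists.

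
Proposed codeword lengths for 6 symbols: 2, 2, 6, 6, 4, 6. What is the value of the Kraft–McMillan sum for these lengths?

With common denominator 2^6 = 64: Σ 2^(−ℓᵢ) = 16/64 + 16/64 + 1/64 + 1/64 + 4/64 + 1/64 = 39/64 = 0.609375.

0.609375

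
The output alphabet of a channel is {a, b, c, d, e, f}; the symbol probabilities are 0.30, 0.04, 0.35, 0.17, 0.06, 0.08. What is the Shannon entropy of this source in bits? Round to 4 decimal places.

2.2066 bits

H = −Σ pᵢ log₂ pᵢ.
−0.30·log₂(0.30) = 0.5211
−0.04·log₂(0.04) = 0.1858
−0.35·log₂(0.35) = 0.5301
−0.17·log₂(0.17) = 0.4346
−0.06·log₂(0.06) = 0.2435
−0.08·log₂(0.08) = 0.2915
Sum ≈ 2.2066 → 2.2066 bits.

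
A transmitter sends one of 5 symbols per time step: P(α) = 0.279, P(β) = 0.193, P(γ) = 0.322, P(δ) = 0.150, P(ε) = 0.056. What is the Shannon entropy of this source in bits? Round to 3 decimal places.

H = −Σ pᵢ log₂ pᵢ.
−0.279·log₂(0.279) = 0.5138
−0.193·log₂(0.193) = 0.4581
−0.322·log₂(0.322) = 0.5264
−0.150·log₂(0.150) = 0.4105
−0.056·log₂(0.056) = 0.2329
Sum ≈ 2.1417 → 2.142 bits.

2.142 bits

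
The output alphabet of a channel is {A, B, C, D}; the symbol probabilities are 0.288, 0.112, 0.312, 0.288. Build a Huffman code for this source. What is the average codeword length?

2 bits/symbol

Repeatedly combine the two least-probable nodes; the expected code length is the sum of the merged weights.
merge 14/125 + 36/125 → 2/5
merge 36/125 + 39/125 → 3/5
merge 2/5 + 3/5 → 1
L = 2/5 + 3/5 + 1 = 2 bits/symbol.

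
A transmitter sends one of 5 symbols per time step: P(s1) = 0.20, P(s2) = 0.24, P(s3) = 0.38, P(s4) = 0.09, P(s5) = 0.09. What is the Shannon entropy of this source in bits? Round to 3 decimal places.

2.114 bits

H = −Σ pᵢ log₂ pᵢ.
−0.20·log₂(0.20) = 0.4644
−0.24·log₂(0.24) = 0.4941
−0.38·log₂(0.38) = 0.5305
−0.09·log₂(0.09) = 0.3127
−0.09·log₂(0.09) = 0.3127
Sum ≈ 2.1143 → 2.114 bits.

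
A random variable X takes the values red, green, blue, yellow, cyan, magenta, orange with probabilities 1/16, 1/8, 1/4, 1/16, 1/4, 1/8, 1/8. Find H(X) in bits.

2.625 bits

Each probability is a power of 1/2, so log₂(1/p) is an integer.
H = Σ p·log₂(1/p) = 1/16·4 + 1/8·3 + 1/4·2 + 1/16·4 + 1/4·2 + 1/8·3 + 1/8·3 = 2.625 bits.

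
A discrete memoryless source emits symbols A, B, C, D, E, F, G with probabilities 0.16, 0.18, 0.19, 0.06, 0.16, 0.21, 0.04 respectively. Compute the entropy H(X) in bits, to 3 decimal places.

H = −Σ pᵢ log₂ pᵢ.
−0.16·log₂(0.16) = 0.4230
−0.18·log₂(0.18) = 0.4453
−0.19·log₂(0.19) = 0.4552
−0.06·log₂(0.06) = 0.2435
−0.16·log₂(0.16) = 0.4230
−0.21·log₂(0.21) = 0.4728
−0.04·log₂(0.04) = 0.1858
Sum ≈ 2.6487 → 2.649 bits.

2.649 bits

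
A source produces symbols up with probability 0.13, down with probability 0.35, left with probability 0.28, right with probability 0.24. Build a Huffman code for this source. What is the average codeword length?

Repeatedly combine the two least-probable nodes; the expected code length is the sum of the merged weights.
merge 13/100 + 6/25 → 37/100
merge 7/25 + 7/20 → 63/100
merge 37/100 + 63/100 → 1
L = 37/100 + 63/100 + 1 = 2 bits/symbol.

2 bits/symbol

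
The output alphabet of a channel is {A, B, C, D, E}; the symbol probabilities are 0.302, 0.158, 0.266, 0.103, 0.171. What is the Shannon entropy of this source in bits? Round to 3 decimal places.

H = −Σ pᵢ log₂ pᵢ.
−0.302·log₂(0.302) = 0.5217
−0.158·log₂(0.158) = 0.4206
−0.266·log₂(0.266) = 0.5082
−0.103·log₂(0.103) = 0.3378
−0.171·log₂(0.171) = 0.4357
Sum ≈ 2.2239 → 2.224 bits.

2.224 bits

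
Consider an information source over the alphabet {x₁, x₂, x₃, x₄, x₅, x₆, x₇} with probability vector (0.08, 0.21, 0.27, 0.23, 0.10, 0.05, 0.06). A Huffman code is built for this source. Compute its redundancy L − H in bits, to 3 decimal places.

0.026 bits

Entropy H = −Σ p log₂ p ≈ 2.5538 bits.
Huffman merges: 1/20+3/50→11/100; 2/25+1/10→9/50; 11/100+9/50→29/100; 21/100+23/100→11/25; 27/100+29/100→14/25; 11/25+14/25→1. L = 129/50 ≈ 2.5800.
L − H = 2.5800 − 2.5538 = 0.026 bits.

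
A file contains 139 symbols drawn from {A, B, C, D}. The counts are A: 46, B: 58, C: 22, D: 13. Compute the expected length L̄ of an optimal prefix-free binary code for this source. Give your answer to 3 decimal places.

Probabilities are the counts divided by 139.
Repeatedly combine the two least-probable nodes; the expected code length is the sum of the merged weights.
merge 13/139 + 22/139 → 35/139
merge 35/139 + 46/139 → 81/139
merge 58/139 + 81/139 → 1
L = 35/139 + 81/139 + 1 = 255/139 ≈ 1.835 bits/symbol.

1.835 bits/symbol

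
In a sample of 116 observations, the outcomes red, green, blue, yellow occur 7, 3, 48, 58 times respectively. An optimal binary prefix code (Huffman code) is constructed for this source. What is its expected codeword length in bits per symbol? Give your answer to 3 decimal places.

1.586 bits/symbol

Probabilities are the counts divided by 116.
Repeatedly combine the two least-probable nodes; the expected code length is the sum of the merged weights.
merge 3/116 + 7/116 → 5/58
merge 5/58 + 12/29 → 1/2
merge 1/2 + 1/2 → 1
L = 5/58 + 1/2 + 1 = 46/29 ≈ 1.586 bits/symbol.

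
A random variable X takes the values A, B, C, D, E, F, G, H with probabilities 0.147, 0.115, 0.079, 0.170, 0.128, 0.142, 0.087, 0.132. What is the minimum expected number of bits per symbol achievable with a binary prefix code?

2.996 bits/symbol

Repeatedly combine the two least-probable nodes; the expected code length is the sum of the merged weights.
merge 79/1000 + 87/1000 → 83/500
merge 23/200 + 16/125 → 243/1000
merge 33/250 + 71/500 → 137/500
merge 147/1000 + 83/500 → 313/1000
merge 17/100 + 243/1000 → 413/1000
merge 137/500 + 313/1000 → 587/1000
merge 413/1000 + 587/1000 → 1
L = 83/500 + 243/1000 + 137/500 + 313/1000 + 413/1000 + 587/1000 + 1 = 749/250 = 2.996 bits/symbol.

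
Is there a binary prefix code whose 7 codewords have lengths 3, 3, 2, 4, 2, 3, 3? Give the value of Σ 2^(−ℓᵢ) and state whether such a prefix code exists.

With common denominator 2^4 = 16: Σ 2^(−ℓᵢ) = 2/16 + 2/16 + 4/16 + 1/16 + 4/16 + 2/16 + 2/16 = 17/16 = 1.0625.
Kraft's inequality requires Σ ≤ 1; here Σ = 1.0625 > 1, so no such prefix code exists.

1.0625; no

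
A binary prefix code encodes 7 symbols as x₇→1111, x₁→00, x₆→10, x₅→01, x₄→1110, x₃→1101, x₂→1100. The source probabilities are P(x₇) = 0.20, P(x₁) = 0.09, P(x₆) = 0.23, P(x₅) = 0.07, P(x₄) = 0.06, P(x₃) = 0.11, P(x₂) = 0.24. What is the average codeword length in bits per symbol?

3.22 bits/symbol

L̄ = Σ pᵢ·ℓᵢ = 0.20·4 + 0.09·2 + 0.23·2 + 0.07·2 + 0.06·4 + 0.11·4 + 0.24·4 = 3.22 bits/symbol.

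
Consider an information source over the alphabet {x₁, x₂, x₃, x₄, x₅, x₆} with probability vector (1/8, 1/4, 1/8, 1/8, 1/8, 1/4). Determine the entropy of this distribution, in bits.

Each probability is a power of 1/2, so log₂(1/p) is an integer.
H = Σ p·log₂(1/p) = 1/8·3 + 1/4·2 + 1/8·3 + 1/8·3 + 1/8·3 + 1/4·2 = 2.5 bits.

2.5 bits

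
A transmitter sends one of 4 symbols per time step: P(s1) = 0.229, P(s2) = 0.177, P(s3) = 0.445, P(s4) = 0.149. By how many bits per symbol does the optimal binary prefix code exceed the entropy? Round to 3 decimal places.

Entropy H = −Σ p log₂ p ≈ 1.8582 bits.
Huffman merges: 149/1000+177/1000→163/500; 229/1000+163/500→111/200; 89/200+111/200→1. L = 1881/1000 ≈ 1.8810.
L − H = 1.8810 − 1.8582 = 0.023 bits.

0.023 bits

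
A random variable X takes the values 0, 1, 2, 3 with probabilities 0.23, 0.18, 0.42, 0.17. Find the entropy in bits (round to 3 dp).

1.893 bits

H = −Σ pᵢ log₂ pᵢ.
−0.23·log₂(0.23) = 0.4877
−0.18·log₂(0.18) = 0.4453
−0.42·log₂(0.42) = 0.5256
−0.17·log₂(0.17) = 0.4346
Sum ≈ 1.8932 → 1.893 bits.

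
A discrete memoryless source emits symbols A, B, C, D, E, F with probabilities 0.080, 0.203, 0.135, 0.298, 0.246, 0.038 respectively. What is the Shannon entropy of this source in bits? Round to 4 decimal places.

2.3460 bits

H = −Σ pᵢ log₂ pᵢ.
−0.080·log₂(0.080) = 0.2915
−0.203·log₂(0.203) = 0.4670
−0.135·log₂(0.135) = 0.3900
−0.298·log₂(0.298) = 0.5205
−0.246·log₂(0.246) = 0.4977
−0.038·log₂(0.038) = 0.1793
Sum ≈ 2.3460 → 2.3460 bits.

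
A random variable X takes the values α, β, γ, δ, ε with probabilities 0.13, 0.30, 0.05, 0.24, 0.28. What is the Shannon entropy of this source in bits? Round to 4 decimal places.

H = −Σ pᵢ log₂ pᵢ.
−0.13·log₂(0.13) = 0.3826
−0.30·log₂(0.30) = 0.5211
−0.05·log₂(0.05) = 0.2161
−0.24·log₂(0.24) = 0.4941
−0.28·log₂(0.28) = 0.5142
Sum ≈ 2.1282 → 2.1282 bits.

2.1282 bits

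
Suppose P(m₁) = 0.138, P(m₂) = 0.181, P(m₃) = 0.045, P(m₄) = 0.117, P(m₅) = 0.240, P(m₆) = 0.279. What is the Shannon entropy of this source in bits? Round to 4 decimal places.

2.4121 bits

H = −Σ pᵢ log₂ pᵢ.
−0.138·log₂(0.138) = 0.3943
−0.181·log₂(0.181) = 0.4463
−0.045·log₂(0.045) = 0.2013
−0.117·log₂(0.117) = 0.3622
−0.240·log₂(0.240) = 0.4941
−0.279·log₂(0.279) = 0.5138
Sum ≈ 2.4121 → 2.4121 bits.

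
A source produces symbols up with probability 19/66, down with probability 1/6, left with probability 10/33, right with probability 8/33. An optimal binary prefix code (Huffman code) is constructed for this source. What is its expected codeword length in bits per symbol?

Repeatedly combine the two least-probable nodes; the expected code length is the sum of the merged weights.
merge 1/6 + 8/33 → 9/22
merge 19/66 + 10/33 → 13/22
merge 9/22 + 13/22 → 1
L = 9/22 + 13/22 + 1 = 2 bits/symbol.

2 bits/symbol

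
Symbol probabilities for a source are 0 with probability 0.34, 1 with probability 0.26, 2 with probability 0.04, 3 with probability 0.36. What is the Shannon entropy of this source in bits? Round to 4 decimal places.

1.7508 bits

H = −Σ pᵢ log₂ pᵢ.
−0.34·log₂(0.34) = 0.5292
−0.26·log₂(0.26) = 0.5053
−0.04·log₂(0.04) = 0.1858
−0.36·log₂(0.36) = 0.5306
Sum ≈ 1.7508 → 1.7508 bits.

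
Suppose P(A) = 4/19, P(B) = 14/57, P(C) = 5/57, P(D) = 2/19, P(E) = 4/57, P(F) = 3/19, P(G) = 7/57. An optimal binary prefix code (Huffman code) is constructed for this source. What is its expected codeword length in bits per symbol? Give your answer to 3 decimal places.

2.702 bits/symbol

Repeatedly combine the two least-probable nodes; the expected code length is the sum of the merged weights.
merge 4/57 + 5/57 → 3/19
merge 2/19 + 7/57 → 13/57
merge 3/19 + 3/19 → 6/19
merge 4/19 + 13/57 → 25/57
merge 14/57 + 6/19 → 32/57
merge 25/57 + 32/57 → 1
L = 3/19 + 13/57 + 6/19 + 25/57 + 32/57 + 1 = 154/57 ≈ 2.702 bits/symbol.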